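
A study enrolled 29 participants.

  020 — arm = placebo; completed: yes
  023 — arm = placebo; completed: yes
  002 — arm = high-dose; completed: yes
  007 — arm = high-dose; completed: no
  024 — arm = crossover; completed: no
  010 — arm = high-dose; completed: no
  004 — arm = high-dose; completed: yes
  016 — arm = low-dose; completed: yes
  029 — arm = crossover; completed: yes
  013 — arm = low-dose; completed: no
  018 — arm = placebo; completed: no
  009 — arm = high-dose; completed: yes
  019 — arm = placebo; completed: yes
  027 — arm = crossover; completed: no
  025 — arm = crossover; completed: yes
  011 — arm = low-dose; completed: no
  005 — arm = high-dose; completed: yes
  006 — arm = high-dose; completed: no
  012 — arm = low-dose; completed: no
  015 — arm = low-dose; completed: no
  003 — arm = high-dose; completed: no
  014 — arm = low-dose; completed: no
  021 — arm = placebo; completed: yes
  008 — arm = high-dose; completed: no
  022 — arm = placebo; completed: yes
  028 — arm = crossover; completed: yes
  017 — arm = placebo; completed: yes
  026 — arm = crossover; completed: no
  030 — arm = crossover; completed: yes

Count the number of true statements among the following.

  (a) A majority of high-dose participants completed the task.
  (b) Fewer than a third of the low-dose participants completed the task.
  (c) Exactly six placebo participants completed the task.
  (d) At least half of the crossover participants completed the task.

3

(a) high-dose: |A| = 9, |A ∩ B| = 4; needs |A ∩ B| > |A ∖ B| — false.
(b) low-dose: |A| = 6, |A ∩ B| = 1; needs |A ∩ B| / |A| < 1/3 — true.
(c) placebo: |A| = 7, |A ∩ B| = 6; needs |A ∩ B| = 6 — true.
(d) crossover: |A| = 7, |A ∩ B| = 4; needs |A ∩ B| ≥ |A ∖ B| — true.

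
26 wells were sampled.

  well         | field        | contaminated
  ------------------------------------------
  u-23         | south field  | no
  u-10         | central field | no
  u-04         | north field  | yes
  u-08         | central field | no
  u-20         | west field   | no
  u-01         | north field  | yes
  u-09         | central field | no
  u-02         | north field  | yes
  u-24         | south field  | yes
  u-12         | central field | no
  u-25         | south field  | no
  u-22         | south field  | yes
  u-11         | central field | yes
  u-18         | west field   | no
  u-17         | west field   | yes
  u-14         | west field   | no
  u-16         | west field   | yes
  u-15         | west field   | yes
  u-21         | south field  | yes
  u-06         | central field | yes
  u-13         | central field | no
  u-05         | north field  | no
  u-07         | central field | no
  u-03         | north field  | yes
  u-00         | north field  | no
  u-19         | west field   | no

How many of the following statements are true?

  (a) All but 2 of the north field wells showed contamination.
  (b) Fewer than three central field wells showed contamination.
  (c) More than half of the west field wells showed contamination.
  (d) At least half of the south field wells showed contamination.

3

(a) north field: |A| = 6, |A ∩ B| = 4; needs |A ∖ B| = 2 — true.
(b) central field: |A| = 8, |A ∩ B| = 2; needs |A ∩ B| < 3 — true.
(c) west field: |A| = 7, |A ∩ B| = 3; needs |A ∩ B| > |A ∖ B| — false.
(d) south field: |A| = 5, |A ∩ B| = 3; needs |A ∩ B| ≥ |A ∖ B| — true.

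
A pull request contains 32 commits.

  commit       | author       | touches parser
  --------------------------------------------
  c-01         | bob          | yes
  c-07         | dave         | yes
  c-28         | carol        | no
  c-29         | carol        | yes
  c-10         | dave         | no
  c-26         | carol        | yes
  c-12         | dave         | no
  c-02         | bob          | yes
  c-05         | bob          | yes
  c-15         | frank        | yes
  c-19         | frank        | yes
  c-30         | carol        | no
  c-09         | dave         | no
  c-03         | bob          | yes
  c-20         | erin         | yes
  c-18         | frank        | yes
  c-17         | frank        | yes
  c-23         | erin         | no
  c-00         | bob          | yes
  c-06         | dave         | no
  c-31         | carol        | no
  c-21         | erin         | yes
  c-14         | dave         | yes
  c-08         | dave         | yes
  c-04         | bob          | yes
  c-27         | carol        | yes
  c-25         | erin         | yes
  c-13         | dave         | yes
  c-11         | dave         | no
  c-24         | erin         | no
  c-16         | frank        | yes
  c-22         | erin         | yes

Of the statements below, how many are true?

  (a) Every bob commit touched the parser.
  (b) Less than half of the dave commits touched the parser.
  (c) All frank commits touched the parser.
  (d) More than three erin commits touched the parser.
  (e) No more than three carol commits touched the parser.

(a) bob: |A| = 6, |A ∩ B| = 6; needs A ⊆ B, i.e. every element of A is in B (|A ∖ B| = 0) — true.
(b) dave: |A| = 9, |A ∩ B| = 4; needs |A ∩ B| < |A ∖ B| — true.
(c) frank: |A| = 5, |A ∩ B| = 5; needs A ⊆ B, i.e. every element of A is in B (|A ∖ B| = 0) — true.
(d) erin: |A| = 6, |A ∩ B| = 4; needs |A ∩ B| > 3 — true.
(e) carol: |A| = 6, |A ∩ B| = 3; needs |A ∩ B| ≤ 3 — true.

5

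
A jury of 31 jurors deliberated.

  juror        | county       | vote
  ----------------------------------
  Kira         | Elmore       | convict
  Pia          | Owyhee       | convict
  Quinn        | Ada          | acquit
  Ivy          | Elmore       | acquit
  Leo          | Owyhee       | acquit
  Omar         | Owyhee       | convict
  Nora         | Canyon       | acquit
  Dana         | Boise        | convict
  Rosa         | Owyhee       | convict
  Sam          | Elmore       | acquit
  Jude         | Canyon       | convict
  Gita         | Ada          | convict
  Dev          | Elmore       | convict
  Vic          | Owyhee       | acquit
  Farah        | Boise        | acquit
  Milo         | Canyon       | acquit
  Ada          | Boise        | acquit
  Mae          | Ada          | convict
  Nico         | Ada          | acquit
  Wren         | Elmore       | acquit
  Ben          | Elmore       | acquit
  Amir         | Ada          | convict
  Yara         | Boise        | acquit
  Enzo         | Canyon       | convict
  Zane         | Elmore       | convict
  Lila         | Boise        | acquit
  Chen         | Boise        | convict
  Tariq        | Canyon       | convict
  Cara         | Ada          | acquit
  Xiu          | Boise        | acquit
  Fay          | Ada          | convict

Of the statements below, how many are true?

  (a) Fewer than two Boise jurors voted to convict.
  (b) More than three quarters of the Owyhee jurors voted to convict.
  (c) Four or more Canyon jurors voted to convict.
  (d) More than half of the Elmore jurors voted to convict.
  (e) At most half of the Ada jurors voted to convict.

0

(a) Boise: |A| = 7, |A ∩ B| = 2; needs |A ∩ B| < 2 — false.
(b) Owyhee: |A| = 5, |A ∩ B| = 3; needs |A ∩ B| / |A| > 3/4 — false.
(c) Canyon: |A| = 5, |A ∩ B| = 3; needs |A ∩ B| ≥ 4 — false.
(d) Elmore: |A| = 7, |A ∩ B| = 3; needs |A ∩ B| > |A ∖ B| — false.
(e) Ada: |A| = 7, |A ∩ B| = 4; needs |A ∩ B| ≤ |A ∖ B| — false.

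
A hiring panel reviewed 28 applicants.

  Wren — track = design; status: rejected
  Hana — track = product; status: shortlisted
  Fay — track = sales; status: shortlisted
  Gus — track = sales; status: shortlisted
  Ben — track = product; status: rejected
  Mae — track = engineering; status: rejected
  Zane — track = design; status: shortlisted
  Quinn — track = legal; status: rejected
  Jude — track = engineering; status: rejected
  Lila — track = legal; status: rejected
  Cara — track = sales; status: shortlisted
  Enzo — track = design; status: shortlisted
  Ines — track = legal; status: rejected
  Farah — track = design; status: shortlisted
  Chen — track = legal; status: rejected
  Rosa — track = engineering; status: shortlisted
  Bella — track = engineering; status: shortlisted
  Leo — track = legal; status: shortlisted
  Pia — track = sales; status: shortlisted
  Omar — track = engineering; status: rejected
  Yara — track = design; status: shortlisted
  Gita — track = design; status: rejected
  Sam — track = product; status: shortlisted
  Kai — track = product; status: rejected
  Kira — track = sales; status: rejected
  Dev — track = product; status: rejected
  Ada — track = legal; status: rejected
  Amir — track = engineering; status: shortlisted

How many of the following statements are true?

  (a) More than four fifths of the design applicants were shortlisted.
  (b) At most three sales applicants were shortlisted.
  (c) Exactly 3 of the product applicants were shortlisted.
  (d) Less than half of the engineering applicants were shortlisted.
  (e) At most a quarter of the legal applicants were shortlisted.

1

(a) design: |A| = 6, |A ∩ B| = 4; needs |A ∩ B| / |A| > 4/5 — false.
(b) sales: |A| = 5, |A ∩ B| = 4; needs |A ∩ B| ≤ 3 — false.
(c) product: |A| = 5, |A ∩ B| = 2; needs |A ∩ B| = 3 — false.
(d) engineering: |A| = 6, |A ∩ B| = 3; needs |A ∩ B| < |A ∖ B| — false.
(e) legal: |A| = 6, |A ∩ B| = 1; needs |A ∩ B| / |A| ≤ 1/4 — true.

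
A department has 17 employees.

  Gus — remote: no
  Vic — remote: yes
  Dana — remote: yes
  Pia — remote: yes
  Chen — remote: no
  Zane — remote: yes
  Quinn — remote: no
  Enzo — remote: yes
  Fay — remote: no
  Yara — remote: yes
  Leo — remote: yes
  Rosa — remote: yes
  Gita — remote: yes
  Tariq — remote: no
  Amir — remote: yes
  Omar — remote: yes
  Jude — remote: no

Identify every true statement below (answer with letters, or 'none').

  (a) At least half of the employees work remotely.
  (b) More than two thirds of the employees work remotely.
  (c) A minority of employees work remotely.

|A| = 17, |A ∩ B| = 11, |A ∖ B| = 6.
(a) |A ∩ B| ≥ |A ∖ B|: holds.
(b) |A ∩ B| / |A| > 2/3: fails.
(c) |A ∩ B| < |A ∖ B|: fails.

(a)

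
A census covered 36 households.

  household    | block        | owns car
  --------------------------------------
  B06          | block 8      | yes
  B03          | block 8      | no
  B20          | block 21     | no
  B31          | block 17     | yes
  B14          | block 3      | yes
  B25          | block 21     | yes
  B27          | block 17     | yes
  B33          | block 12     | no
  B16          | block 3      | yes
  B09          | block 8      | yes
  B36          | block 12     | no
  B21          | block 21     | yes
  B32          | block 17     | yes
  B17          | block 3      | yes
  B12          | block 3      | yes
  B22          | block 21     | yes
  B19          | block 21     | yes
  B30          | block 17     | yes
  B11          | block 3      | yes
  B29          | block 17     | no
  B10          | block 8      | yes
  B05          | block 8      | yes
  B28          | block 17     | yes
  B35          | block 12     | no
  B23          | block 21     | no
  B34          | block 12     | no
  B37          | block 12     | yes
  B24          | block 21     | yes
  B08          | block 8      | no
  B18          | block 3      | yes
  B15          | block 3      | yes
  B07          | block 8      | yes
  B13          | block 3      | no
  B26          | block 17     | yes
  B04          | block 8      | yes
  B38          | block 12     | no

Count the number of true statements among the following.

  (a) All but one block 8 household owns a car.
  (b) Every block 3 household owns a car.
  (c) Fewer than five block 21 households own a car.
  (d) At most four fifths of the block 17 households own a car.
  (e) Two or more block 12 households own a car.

(a) block 8: |A| = 8, |A ∩ B| = 6; needs |A ∖ B| = 1 — false.
(b) block 3: |A| = 8, |A ∩ B| = 7; needs A ⊆ B, i.e. every element of A is in B (|A ∖ B| = 0) — false.
(c) block 21: |A| = 7, |A ∩ B| = 5; needs |A ∩ B| < 5 — false.
(d) block 17: |A| = 7, |A ∩ B| = 6; needs |A ∩ B| / |A| ≤ 4/5 — false.
(e) block 12: |A| = 6, |A ∩ B| = 1; needs |A ∩ B| ≥ 2 — false.

0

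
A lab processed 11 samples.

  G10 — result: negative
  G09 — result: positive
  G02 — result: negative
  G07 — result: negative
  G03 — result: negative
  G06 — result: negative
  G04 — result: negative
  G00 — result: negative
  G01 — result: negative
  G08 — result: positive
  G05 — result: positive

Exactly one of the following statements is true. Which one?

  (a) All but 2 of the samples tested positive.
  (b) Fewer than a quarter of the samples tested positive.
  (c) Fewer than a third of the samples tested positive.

|A| = 11, |A ∩ B| = 3, |A ∖ B| = 8.
(a) requires |A ∖ B| = 2: false.
(b) requires |A ∩ B| / |A| < 1/4: false.
(c) requires |A ∩ B| / |A| < 1/3: true.

(c)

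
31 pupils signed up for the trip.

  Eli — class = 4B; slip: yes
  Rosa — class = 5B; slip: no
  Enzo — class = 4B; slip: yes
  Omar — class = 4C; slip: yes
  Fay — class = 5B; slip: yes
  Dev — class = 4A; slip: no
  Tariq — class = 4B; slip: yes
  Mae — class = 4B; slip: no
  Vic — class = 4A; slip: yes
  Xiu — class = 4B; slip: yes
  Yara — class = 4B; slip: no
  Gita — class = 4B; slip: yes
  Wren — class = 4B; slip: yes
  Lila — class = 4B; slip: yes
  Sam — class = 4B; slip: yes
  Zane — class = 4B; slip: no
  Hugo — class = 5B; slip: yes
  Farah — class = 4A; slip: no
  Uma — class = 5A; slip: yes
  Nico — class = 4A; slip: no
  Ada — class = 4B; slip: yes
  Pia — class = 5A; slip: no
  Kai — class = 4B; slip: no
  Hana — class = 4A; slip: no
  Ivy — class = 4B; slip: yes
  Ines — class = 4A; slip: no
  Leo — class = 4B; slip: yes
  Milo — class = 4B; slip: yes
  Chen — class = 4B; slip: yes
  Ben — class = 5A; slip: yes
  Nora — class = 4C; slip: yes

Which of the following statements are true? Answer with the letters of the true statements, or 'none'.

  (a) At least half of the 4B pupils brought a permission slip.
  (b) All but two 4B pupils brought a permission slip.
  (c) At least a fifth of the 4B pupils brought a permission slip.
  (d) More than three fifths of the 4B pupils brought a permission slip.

|A| = 17, |A ∩ B| = 13, |A ∖ B| = 4.
(a) |A ∩ B| ≥ |A ∖ B|: holds.
(b) |A ∖ B| = 2: fails.
(c) |A ∩ B| / |A| ≥ 1/5: holds.
(d) |A ∩ B| / |A| > 3/5: holds.

(a), (c), (d)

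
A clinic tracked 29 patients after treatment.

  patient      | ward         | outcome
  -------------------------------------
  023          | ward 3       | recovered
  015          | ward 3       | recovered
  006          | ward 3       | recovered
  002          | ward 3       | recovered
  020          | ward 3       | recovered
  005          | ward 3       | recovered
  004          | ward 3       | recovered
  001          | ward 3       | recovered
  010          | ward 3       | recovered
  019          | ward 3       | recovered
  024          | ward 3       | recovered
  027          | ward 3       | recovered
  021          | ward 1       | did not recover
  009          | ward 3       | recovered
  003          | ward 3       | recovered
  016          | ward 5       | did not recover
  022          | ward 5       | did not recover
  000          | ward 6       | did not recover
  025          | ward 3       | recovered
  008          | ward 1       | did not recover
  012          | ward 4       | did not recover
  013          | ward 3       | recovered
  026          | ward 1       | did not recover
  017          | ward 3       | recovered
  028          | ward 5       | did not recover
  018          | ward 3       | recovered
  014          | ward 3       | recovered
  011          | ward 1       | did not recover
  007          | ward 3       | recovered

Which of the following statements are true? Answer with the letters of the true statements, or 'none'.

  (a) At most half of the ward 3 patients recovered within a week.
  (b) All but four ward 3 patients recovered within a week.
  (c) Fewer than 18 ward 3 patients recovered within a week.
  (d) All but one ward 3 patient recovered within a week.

none

|A| = 20, |A ∩ B| = 20, |A ∖ B| = 0.
(a) |A ∩ B| ≤ |A ∖ B|: fails.
(b) |A ∖ B| = 4: fails.
(c) |A ∩ B| < 18: fails.
(d) |A ∖ B| = 1: fails.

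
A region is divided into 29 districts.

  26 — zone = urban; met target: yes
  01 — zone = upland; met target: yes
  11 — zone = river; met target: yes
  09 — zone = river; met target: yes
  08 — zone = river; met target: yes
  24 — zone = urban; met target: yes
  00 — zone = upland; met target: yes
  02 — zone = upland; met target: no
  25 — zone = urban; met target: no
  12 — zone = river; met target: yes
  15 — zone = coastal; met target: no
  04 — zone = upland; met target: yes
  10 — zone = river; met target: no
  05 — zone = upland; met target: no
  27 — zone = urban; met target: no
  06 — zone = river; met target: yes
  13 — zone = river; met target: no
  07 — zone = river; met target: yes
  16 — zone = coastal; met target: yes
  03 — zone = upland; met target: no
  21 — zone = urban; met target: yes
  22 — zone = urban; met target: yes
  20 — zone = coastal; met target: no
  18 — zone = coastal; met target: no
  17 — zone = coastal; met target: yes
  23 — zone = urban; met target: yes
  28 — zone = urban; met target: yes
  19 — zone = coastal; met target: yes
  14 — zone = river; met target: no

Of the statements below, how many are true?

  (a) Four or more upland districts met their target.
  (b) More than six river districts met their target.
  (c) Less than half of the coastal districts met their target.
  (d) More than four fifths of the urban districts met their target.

0

(a) upland: |A| = 6, |A ∩ B| = 3; needs |A ∩ B| ≥ 4 — false.
(b) river: |A| = 9, |A ∩ B| = 6; needs |A ∩ B| > 6 — false.
(c) coastal: |A| = 6, |A ∩ B| = 3; needs |A ∩ B| < |A ∖ B| — false.
(d) urban: |A| = 8, |A ∩ B| = 6; needs |A ∩ B| / |A| > 4/5 — false.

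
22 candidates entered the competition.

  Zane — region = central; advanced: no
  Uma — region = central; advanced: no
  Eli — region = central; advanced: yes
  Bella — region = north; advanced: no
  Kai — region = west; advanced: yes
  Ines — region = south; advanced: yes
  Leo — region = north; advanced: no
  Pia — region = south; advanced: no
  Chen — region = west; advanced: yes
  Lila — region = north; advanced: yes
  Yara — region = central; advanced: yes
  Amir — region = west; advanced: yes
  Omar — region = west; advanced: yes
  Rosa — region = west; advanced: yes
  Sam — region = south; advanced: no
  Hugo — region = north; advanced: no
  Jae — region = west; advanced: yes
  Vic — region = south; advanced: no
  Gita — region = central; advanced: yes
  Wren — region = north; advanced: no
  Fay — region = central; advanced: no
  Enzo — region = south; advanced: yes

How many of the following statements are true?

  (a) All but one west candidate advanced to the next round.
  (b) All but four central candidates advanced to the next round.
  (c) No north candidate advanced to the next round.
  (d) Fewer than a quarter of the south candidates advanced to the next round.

0

(a) west: |A| = 6, |A ∩ B| = 6; needs |A ∖ B| = 1 — false.
(b) central: |A| = 6, |A ∩ B| = 3; needs |A ∖ B| = 4 — false.
(c) north: |A| = 5, |A ∩ B| = 1; needs A ∩ B = ∅ (|A ∩ B| = 0) — false.
(d) south: |A| = 5, |A ∩ B| = 2; needs |A ∩ B| / |A| < 1/4 — false.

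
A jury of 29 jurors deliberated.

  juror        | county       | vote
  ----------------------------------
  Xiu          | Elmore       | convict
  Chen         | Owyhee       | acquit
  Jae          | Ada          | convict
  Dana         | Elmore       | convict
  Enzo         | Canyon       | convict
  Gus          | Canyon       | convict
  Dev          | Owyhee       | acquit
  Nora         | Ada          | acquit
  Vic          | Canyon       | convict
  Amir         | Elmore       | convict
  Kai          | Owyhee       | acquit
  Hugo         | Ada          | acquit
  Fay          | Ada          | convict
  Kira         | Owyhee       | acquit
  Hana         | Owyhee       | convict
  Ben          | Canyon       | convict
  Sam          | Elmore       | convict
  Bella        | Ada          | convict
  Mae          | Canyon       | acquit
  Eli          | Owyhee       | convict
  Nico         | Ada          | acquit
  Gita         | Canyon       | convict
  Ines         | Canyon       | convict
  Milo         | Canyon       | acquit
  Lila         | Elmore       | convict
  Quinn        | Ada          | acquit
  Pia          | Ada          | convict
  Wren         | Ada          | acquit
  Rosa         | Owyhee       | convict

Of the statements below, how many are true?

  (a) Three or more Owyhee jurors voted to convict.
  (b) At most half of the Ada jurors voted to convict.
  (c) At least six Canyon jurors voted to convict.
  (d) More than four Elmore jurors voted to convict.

(a) Owyhee: |A| = 7, |A ∩ B| = 3; needs |A ∩ B| ≥ 3 — true.
(b) Ada: |A| = 9, |A ∩ B| = 4; needs |A ∩ B| ≤ |A ∖ B| — true.
(c) Canyon: |A| = 8, |A ∩ B| = 6; needs |A ∩ B| ≥ 6 — true.
(d) Elmore: |A| = 5, |A ∩ B| = 5; needs |A ∩ B| > 4 — true.

4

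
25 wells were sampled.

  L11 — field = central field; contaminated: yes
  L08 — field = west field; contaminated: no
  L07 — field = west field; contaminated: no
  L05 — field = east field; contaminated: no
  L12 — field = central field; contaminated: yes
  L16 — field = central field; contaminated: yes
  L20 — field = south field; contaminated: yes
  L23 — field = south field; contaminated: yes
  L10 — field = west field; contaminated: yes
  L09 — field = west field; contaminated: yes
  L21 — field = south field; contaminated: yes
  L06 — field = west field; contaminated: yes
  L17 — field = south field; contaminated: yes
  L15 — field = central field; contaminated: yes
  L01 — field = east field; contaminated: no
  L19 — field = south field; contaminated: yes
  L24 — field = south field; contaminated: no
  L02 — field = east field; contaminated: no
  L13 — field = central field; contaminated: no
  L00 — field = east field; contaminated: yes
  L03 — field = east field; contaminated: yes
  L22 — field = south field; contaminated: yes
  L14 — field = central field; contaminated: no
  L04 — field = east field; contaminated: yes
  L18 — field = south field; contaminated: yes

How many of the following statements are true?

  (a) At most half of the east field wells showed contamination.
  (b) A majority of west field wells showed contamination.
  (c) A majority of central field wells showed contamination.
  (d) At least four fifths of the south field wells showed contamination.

4

(a) east field: |A| = 6, |A ∩ B| = 3; needs |A ∩ B| ≤ |A ∖ B| — true.
(b) west field: |A| = 5, |A ∩ B| = 3; needs |A ∩ B| > |A ∖ B| — true.
(c) central field: |A| = 6, |A ∩ B| = 4; needs |A ∩ B| > |A ∖ B| — true.
(d) south field: |A| = 8, |A ∩ B| = 7; needs |A ∩ B| / |A| ≥ 4/5 — true.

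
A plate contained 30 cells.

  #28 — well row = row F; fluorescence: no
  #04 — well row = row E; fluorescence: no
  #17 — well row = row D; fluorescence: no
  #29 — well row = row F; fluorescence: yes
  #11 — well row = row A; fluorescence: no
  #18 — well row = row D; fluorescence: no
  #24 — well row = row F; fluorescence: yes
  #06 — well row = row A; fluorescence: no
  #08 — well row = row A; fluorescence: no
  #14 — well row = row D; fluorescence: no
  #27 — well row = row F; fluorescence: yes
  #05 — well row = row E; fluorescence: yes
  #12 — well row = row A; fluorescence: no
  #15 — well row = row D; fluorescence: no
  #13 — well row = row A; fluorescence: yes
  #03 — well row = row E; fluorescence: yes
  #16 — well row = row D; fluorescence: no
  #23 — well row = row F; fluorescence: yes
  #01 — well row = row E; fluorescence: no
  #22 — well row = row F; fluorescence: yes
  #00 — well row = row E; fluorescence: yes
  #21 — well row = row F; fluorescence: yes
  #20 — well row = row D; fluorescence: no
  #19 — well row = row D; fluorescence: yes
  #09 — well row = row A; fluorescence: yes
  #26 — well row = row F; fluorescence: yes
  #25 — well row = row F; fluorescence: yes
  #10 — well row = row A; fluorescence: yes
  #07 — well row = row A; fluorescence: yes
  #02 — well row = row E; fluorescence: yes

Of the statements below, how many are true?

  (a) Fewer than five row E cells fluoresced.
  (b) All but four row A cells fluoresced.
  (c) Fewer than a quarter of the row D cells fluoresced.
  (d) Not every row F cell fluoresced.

4

(a) row E: |A| = 6, |A ∩ B| = 4; needs |A ∩ B| < 5 — true.
(b) row A: |A| = 8, |A ∩ B| = 4; needs |A ∖ B| = 4 — true.
(c) row D: |A| = 7, |A ∩ B| = 1; needs |A ∩ B| / |A| < 1/4 — true.
(d) row F: |A| = 9, |A ∩ B| = 8; needs A ⊄ B (|A ∖ B| ≥ 1) — true.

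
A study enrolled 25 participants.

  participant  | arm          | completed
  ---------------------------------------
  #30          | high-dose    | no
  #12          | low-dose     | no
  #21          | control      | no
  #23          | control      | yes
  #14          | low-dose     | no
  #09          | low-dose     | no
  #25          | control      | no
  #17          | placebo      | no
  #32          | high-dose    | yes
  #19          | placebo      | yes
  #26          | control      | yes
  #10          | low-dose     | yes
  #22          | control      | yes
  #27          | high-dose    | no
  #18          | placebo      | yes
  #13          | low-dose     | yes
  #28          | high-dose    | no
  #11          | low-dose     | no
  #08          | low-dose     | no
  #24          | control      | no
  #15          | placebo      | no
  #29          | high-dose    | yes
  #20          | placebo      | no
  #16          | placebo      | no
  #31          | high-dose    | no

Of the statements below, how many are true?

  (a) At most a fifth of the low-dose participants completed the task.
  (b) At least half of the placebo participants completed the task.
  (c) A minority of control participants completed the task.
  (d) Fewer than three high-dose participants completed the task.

1

(a) low-dose: |A| = 7, |A ∩ B| = 2; needs |A ∩ B| / |A| ≤ 1/5 — false.
(b) placebo: |A| = 6, |A ∩ B| = 2; needs |A ∩ B| ≥ |A ∖ B| — false.
(c) control: |A| = 6, |A ∩ B| = 3; needs |A ∩ B| < |A ∖ B| — false.
(d) high-dose: |A| = 6, |A ∩ B| = 2; needs |A ∩ B| < 3 — true.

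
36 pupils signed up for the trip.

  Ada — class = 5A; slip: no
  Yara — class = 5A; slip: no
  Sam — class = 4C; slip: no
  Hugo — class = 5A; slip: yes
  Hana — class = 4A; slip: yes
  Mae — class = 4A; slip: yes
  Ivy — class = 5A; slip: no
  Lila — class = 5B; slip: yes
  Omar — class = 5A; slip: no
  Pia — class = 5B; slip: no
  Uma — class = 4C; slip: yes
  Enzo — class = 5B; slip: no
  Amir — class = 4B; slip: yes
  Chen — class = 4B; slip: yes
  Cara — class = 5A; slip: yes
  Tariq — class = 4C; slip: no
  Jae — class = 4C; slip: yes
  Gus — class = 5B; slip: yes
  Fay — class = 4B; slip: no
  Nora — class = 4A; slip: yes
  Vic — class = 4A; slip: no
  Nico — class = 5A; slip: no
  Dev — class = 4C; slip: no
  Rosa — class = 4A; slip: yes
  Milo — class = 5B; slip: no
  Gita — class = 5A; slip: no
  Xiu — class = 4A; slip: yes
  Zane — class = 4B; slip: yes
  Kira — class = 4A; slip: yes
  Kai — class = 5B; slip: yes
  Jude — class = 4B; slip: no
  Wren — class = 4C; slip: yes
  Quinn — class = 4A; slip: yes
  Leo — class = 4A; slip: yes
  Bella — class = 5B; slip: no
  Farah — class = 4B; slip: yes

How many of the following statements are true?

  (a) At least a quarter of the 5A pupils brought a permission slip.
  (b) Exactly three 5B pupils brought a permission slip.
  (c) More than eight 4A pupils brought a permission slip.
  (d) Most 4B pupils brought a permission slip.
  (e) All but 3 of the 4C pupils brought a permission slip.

4

(a) 5A: |A| = 8, |A ∩ B| = 2; needs |A ∩ B| / |A| ≥ 1/4 — true.
(b) 5B: |A| = 7, |A ∩ B| = 3; needs |A ∩ B| = 3 — true.
(c) 4A: |A| = 9, |A ∩ B| = 8; needs |A ∩ B| > 8 — false.
(d) 4B: |A| = 6, |A ∩ B| = 4; needs |A ∩ B| > |A ∖ B| — true.
(e) 4C: |A| = 6, |A ∩ B| = 3; needs |A ∖ B| = 3 — true.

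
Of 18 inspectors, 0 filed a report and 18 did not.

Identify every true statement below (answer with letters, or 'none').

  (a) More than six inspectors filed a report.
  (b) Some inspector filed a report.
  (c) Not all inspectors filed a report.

|A| = 18, |A ∩ B| = 0, |A ∖ B| = 18.
(a) |A ∩ B| > 6: fails.
(b) A ∩ B ≠ ∅ (|A ∩ B| ≥ 1): fails.
(c) A ⊄ B (|A ∖ B| ≥ 1): holds.

(c)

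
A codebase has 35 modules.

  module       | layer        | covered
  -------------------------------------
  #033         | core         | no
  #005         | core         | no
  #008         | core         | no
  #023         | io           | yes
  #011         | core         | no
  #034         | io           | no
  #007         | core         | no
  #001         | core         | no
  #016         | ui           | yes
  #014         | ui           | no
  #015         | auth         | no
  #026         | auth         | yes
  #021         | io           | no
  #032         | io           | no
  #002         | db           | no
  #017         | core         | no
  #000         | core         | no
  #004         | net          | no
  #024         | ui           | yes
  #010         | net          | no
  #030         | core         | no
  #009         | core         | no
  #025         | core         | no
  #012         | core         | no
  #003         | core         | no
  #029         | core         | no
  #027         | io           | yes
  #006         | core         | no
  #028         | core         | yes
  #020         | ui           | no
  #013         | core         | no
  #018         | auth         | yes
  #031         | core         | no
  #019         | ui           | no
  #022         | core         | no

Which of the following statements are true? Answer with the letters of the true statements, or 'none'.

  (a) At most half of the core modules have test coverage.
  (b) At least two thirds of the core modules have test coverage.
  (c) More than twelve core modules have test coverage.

(a)

|A| = 19, |A ∩ B| = 1, |A ∖ B| = 18.
(a) |A ∩ B| ≤ |A ∖ B|: holds.
(b) |A ∩ B| / |A| ≥ 2/3: fails.
(c) |A ∩ B| > 12: fails.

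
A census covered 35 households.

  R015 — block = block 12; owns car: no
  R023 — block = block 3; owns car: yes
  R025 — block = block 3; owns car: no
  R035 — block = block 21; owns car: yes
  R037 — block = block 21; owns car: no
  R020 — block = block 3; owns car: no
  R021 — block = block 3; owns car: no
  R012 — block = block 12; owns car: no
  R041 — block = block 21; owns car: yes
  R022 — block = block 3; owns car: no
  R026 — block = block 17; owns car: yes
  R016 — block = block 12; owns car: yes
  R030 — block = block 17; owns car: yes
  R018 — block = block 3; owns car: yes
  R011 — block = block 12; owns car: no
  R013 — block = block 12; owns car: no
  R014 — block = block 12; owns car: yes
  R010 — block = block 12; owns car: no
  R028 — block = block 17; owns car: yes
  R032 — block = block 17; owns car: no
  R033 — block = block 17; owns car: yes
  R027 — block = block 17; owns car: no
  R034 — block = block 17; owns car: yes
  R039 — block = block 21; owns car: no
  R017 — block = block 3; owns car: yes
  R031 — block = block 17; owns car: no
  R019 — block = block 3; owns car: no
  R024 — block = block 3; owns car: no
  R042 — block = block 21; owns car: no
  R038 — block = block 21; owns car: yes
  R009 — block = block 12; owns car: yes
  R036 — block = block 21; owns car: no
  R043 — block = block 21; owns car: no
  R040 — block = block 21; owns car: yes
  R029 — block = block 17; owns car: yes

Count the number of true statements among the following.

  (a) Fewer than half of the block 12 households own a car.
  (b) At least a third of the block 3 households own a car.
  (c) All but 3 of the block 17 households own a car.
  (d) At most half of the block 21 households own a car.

4

(a) block 12: |A| = 8, |A ∩ B| = 3; needs |A ∩ B| < |A ∖ B| — true.
(b) block 3: |A| = 9, |A ∩ B| = 3; needs |A ∩ B| / |A| ≥ 1/3 — true.
(c) block 17: |A| = 9, |A ∩ B| = 6; needs |A ∖ B| = 3 — true.
(d) block 21: |A| = 9, |A ∩ B| = 4; needs |A ∩ B| ≤ |A ∖ B| — true.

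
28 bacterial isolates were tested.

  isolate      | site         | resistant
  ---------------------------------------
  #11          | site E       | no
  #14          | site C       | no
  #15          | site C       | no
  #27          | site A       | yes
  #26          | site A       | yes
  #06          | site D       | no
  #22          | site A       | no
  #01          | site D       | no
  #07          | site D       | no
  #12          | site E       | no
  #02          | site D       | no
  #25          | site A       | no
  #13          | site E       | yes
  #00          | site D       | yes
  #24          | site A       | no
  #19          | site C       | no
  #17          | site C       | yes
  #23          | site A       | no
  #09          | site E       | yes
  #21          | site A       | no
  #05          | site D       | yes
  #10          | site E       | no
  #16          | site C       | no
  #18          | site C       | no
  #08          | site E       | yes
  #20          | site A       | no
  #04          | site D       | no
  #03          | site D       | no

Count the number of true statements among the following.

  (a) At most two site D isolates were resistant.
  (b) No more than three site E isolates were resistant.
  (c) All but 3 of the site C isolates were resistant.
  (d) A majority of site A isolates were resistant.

(a) site D: |A| = 8, |A ∩ B| = 2; needs |A ∩ B| ≤ 2 — true.
(b) site E: |A| = 6, |A ∩ B| = 3; needs |A ∩ B| ≤ 3 — true.
(c) site C: |A| = 6, |A ∩ B| = 1; needs |A ∖ B| = 3 — false.
(d) site A: |A| = 8, |A ∩ B| = 2; needs |A ∩ B| > |A ∖ B| — false.

2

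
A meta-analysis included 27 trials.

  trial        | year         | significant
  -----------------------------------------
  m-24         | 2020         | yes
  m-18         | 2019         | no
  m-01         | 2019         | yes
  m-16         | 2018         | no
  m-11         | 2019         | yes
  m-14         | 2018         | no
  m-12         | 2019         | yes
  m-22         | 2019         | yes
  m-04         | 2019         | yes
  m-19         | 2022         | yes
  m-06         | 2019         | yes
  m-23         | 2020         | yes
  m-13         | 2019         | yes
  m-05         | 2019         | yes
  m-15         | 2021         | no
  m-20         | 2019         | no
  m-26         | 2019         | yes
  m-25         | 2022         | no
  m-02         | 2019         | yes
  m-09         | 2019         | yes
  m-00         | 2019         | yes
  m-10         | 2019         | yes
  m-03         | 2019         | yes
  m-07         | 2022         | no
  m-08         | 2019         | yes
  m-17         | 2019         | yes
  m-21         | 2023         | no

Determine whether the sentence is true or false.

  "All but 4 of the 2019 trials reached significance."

False

Truth condition: |A ∖ B| = 4.
|A| = 18, |A ∩ B| = 16, |A ∖ B| = 2.
|A ∖ B| = 2, so the statement is false.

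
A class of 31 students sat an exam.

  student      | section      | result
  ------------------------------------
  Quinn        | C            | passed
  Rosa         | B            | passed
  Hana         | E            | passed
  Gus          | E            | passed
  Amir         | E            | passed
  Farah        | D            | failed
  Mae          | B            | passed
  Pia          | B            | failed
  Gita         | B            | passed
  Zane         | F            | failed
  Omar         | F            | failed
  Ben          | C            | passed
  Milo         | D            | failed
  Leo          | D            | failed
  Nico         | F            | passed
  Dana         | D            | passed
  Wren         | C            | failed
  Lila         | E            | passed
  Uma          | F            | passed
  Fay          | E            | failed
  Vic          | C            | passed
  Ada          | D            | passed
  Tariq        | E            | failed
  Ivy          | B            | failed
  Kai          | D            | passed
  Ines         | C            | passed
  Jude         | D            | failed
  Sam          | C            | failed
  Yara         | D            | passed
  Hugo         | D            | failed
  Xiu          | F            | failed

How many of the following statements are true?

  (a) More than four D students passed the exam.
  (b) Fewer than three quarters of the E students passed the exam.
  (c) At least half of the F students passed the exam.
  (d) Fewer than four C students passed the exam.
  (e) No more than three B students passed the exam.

(a) D: |A| = 9, |A ∩ B| = 4; needs |A ∩ B| > 4 — false.
(b) E: |A| = 6, |A ∩ B| = 4; needs |A ∩ B| / |A| < 3/4 — true.
(c) F: |A| = 5, |A ∩ B| = 2; needs |A ∩ B| ≥ |A ∖ B| — false.
(d) C: |A| = 6, |A ∩ B| = 4; needs |A ∩ B| < 4 — false.
(e) B: |A| = 5, |A ∩ B| = 3; needs |A ∩ B| ≤ 3 — true.

2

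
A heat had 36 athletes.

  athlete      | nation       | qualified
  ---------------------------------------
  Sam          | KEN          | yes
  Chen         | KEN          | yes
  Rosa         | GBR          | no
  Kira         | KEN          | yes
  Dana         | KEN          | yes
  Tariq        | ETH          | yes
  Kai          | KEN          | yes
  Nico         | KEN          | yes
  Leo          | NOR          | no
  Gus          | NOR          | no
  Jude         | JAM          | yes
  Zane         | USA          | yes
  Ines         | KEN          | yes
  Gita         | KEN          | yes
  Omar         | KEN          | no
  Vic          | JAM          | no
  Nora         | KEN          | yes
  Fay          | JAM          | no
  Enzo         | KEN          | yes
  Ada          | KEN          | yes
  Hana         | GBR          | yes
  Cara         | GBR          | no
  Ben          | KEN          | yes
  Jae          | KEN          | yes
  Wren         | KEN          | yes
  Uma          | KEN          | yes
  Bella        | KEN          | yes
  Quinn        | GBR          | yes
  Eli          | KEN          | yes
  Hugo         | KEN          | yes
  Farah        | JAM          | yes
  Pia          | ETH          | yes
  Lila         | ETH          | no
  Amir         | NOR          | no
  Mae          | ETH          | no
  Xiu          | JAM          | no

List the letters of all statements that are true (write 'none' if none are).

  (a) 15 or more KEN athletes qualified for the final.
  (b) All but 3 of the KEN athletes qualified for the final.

|A| = 19, |A ∩ B| = 18, |A ∖ B| = 1.
(a) |A ∩ B| ≥ 15: holds.
(b) |A ∖ B| = 3: fails.

(a)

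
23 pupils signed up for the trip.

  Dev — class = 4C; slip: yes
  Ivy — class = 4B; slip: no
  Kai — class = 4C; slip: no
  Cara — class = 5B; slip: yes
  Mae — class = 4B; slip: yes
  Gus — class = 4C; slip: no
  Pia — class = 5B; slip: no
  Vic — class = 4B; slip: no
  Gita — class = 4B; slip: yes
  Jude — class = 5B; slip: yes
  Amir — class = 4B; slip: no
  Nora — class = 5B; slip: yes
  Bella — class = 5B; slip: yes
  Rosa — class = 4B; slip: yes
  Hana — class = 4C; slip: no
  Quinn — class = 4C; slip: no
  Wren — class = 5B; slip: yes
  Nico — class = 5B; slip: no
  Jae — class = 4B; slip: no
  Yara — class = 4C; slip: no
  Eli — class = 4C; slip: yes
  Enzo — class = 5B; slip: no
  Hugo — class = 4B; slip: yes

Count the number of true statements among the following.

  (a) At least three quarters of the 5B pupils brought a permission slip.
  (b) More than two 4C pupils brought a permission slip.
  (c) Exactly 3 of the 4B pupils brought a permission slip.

(a) 5B: |A| = 8, |A ∩ B| = 5; needs |A ∩ B| / |A| ≥ 3/4 — false.
(b) 4C: |A| = 7, |A ∩ B| = 2; needs |A ∩ B| > 2 — false.
(c) 4B: |A| = 8, |A ∩ B| = 4; needs |A ∩ B| = 3 — false.

0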